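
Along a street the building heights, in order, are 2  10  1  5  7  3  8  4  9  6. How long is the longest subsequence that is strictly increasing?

Track the smallest tail for each achievable length (strict):
2 → extends → [2]
10 → extends → [2, 10]
1 → replaces 2 → [1, 10]
5 → replaces 10 → [1, 5]
7 → extends → [1, 5, 7]
3 → replaces 5 → [1, 3, 7]
8 → extends → [1, 3, 7, 8]
4 → replaces 7 → [1, 3, 4, 8]
9 → extends → [1, 3, 4, 8, 9]
6 → replaces 8 → [1, 3, 4, 6, 9]
Five tails, so the longest strictly increasing subsequence has length 5 (e.g. 2, 5, 7, 8, 9).

5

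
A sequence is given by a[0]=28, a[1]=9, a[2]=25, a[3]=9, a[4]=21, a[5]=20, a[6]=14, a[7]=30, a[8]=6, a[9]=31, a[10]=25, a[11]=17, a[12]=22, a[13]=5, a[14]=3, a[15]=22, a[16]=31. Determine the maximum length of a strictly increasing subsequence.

5

Let dp[i] be the length of the longest such subsequence ending at index i:
i:      0  1  2  3  4  5  6  7  8  9 10 11 12 13 14 15 16
a[i]:  28  9 25  9 21 20 14 30  6 31 25 17 22  5  3 22 31
dp:     1  1  2  1  2  2  2  3  1  4  3  3  4  1  1  4  5
Maximum dp value is 5.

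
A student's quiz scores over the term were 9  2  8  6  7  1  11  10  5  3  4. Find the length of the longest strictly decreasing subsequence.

5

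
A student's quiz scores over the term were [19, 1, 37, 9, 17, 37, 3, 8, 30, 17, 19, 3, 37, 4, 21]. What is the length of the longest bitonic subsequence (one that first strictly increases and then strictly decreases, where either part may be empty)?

7

inc[i] = longest strictly increasing subsequence ending at i; dec[i] = longest strictly decreasing subsequence starting at i:
i:      1  2  3  4  5  6  7  8  9 10 11 12 13 14 15
a[i]:  19  1 37  9 17 37  3  8 30 17 19  3 37  4 21
inc:    1  1  2  2  3  4  2  3  4  4  5  2  6  3  6
dec:    4  1  4  3  3  4  1  2  3  2  2  1  2  1  1
Best peak at i=6 (value 37): inc=4, dec=4, length 4+4−1 = 7.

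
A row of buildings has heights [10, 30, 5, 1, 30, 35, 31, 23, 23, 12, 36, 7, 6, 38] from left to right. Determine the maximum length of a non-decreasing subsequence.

6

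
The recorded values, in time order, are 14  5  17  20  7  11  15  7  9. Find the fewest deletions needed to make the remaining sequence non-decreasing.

Fewest deletions = n − (longest non-decreasing subsequence).
i:      1  2  3  4  5  6  7  8  9
a[i]:  14  5 17 20  7 11 15  7  9
dp:     1  1  2  3  2  3  4  3  4
max dp = 4, so deletions = 9 − 4 = 5.

5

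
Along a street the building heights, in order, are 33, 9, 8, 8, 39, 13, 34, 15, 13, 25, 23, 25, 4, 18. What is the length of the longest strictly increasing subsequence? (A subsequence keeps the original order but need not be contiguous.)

Let dp[i] be the length of the longest such subsequence ending at index i:
i:      1  2  3  4  5  6  7  8  9 10 11 12 13 14
a[i]:  33  9  8  8 39 13 34 15 13 25 23 25  4 18
dp:     1  1  1  1  2  2  3  3  2  4  4  5  1  4
Maximum dp value is 5.

5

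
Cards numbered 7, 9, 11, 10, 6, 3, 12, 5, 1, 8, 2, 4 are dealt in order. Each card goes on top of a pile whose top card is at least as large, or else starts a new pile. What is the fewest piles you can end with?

4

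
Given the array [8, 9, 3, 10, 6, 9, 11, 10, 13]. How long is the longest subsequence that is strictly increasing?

Let dp[i] be the length of the longest such subsequence ending at index i:
i:      1  2  3  4  5  6  7  8  9
a[i]:   8  9  3 10  6  9 11 10 13
dp:     1  2  1  3  2  3  4  4  5
Maximum dp value is 5.

5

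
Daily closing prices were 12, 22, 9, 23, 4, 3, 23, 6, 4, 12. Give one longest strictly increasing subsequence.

Patience tails give the LIS length; then backtrack through the dp parents:
12 → extends → [12]
22 → extends → [12, 22]
9 → replaces 12 → [9, 22]
23 → extends → [9, 22, 23]
4 → replaces 9 → [4, 22, 23]
3 → replaces 4 → [3, 22, 23]
23 → already a tail → [3, 22, 23]
6 → replaces 22 → [3, 6, 23]
4 → replaces 6 → [3, 4, 23]
12 → replaces 23 → [3, 4, 12]
Length 3; one witness is 12, 22, 23.

12, 22, 23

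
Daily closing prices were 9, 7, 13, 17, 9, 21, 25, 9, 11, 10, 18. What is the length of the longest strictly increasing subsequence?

5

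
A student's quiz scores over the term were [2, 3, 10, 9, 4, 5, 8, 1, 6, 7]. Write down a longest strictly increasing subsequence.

Patience tails give the LIS length; then backtrack through the dp parents:
2 → extends → [2]
3 → extends → [2, 3]
10 → extends → [2, 3, 10]
9 → replaces 10 → [2, 3, 9]
4 → replaces 9 → [2, 3, 4]
5 → extends → [2, 3, 4, 5]
8 → extends → [2, 3, 4, 5, 8]
1 → replaces 2 → [1, 3, 4, 5, 8]
6 → replaces 8 → [1, 3, 4, 5, 6]
7 → extends → [1, 3, 4, 5, 6, 7]
Length 6; one witness is 2, 3, 4, 5, 6, 7.

2, 3, 4, 5, 6, 7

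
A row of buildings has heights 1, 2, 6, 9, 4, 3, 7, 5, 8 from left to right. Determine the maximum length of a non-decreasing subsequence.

5

Let dp[i] be the length of the longest such subsequence ending at index i:
i:     1 2 3 4 5 6 7 8 9
a[i]:  1 2 6 9 4 3 7 5 8
dp:    1 2 3 4 3 3 4 4 5
Maximum dp value is 5.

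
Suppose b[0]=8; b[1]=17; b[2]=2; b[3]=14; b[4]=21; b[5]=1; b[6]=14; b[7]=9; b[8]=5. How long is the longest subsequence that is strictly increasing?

3

Track the smallest tail for each achievable length (strict):
8 → extends → [8]
17 → extends → [8, 17]
2 → replaces 8 → [2, 17]
14 → replaces 17 → [2, 14]
21 → extends → [2, 14, 21]
1 → replaces 2 → [1, 14, 21]
14 → already a tail → [1, 14, 21]
9 → replaces 14 → [1, 9, 21]
5 → replaces 9 → [1, 5, 21]
Three tails, so the longest strictly increasing subsequence has length 3 (e.g. 8, 17, 21).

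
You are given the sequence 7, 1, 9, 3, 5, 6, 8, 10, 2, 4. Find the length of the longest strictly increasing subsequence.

6

Let dp[i] be the length of the longest such subsequence ending at index i:
i:      1  2  3  4  5  6  7  8  9 10
a[i]:   7  1  9  3  5  6  8 10  2  4
dp:     1  1  2  2  3  4  5  6  2  3
Maximum dp value is 6.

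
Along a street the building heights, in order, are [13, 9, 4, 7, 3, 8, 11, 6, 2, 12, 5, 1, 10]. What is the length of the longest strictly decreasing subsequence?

6

Negate each value so 'decreasing' becomes 'increasing', then run patience tails on the negated sequence:
-13 → extends → [-13]
-9 → extends → [-13, -9]
-4 → extends → [-13, -9, -4]
-7 → replaces -4 → [-13, -9, -7]
-3 → extends → [-13, -9, -7, -3]
-8 → replaces -7 → [-13, -9, -8, -3]
-11 → replaces -9 → [-13, -11, -8, -3]
-6 → replaces -3 → [-13, -11, -8, -6]
-2 → extends → [-13, -11, -8, -6, -2]
-12 → replaces -11 → [-13, -12, -8, -6, -2]
-5 → replaces -2 → [-13, -12, -8, -6, -5]
-1 → extends → [-13, -12, -8, -6, -5, -1]
-10 → replaces -8 → [-13, -12, -10, -6, -5, -1]
Six tails, so the longest strictly decreasing subsequence of the original has length 6.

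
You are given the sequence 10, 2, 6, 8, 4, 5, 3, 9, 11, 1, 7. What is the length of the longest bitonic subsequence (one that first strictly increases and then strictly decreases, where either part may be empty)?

inc[i] = longest strictly increasing subsequence ending at i; dec[i] = longest strictly decreasing subsequence starting at i:
i:      1  2  3  4  5  6  7  8  9 10 11
a[i]:  10  2  6  8  4  5  3  9 11  1  7
inc:    1  1  2  3  2  3  2  4  5  1  4
dec:    5  2  4  4  3  3  2  2  2  1  1
Best peak at i=4 (value 8): inc=3, dec=4, length 3+4−1 = 6.

6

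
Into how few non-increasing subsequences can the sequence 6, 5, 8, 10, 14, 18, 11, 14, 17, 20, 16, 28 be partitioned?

Place each on the leftmost legal pile:
6 → new pile 1 (tops now [6])
5 → pile 1 (tops now [5])
8 → new pile 2 (tops now [5, 8])
10 → new pile 3 (tops now [5, 8, 10])
14 → new pile 4 (tops now [5, 8, 10, 14])
18 → new pile 5 (tops now [5, 8, 10, 14, 18])
11 → pile 4 (tops now [5, 8, 10, 11, 18])
14 → pile 5 (tops now [5, 8, 10, 11, 14])
17 → new pile 6 (tops now [5, 8, 10, 11, 14, 17])
20 → new pile 7 (tops now [5, 8, 10, 11, 14, 17, 20])
16 → pile 6 (tops now [5, 8, 10, 11, 14, 16, 20])
28 → new pile 8 (tops now [5, 8, 10, 11, 14, 16, 20, 28])
Eight piles.

8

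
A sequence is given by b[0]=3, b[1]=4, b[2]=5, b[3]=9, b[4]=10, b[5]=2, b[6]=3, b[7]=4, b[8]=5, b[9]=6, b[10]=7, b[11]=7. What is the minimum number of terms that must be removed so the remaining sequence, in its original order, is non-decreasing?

5

Fewest deletions = n − (longest non-decreasing subsequence).
Patience tails:
3 → extends → [3]
4 → extends → [3, 4]
5 → extends → [3, 4, 5]
9 → extends → [3, 4, 5, 9]
10 → extends → [3, 4, 5, 9, 10]
2 → replaces 3 → [2, 4, 5, 9, 10]
3 → replaces 4 → [2, 3, 5, 9, 10]
4 → replaces 5 → [2, 3, 4, 9, 10]
5 → replaces 9 → [2, 3, 4, 5, 10]
6 → replaces 10 → [2, 3, 4, 5, 6]
7 → extends → [2, 3, 4, 5, 6, 7]
7 → extends → [2, 3, 4, 5, 6, 7, 7]
Longest non-decreasing subsequence has length 7, so deletions = 12 − 7 = 5.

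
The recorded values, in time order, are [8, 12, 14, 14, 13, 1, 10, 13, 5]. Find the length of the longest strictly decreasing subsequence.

4

Negate each value so 'decreasing' becomes 'increasing', then run patience tails on the negated sequence:
-8 → extends → [-8]
-12 → replaces -8 → [-12]
-14 → replaces -12 → [-14]
-14 → already a tail → [-14]
-13 → extends → [-14, -13]
-1 → extends → [-14, -13, -1]
-10 → replaces -1 → [-14, -13, -10]
-13 → already a tail → [-14, -13, -10]
-5 → extends → [-14, -13, -10, -5]
Four tails, so the longest strictly decreasing subsequence of the original has length 4.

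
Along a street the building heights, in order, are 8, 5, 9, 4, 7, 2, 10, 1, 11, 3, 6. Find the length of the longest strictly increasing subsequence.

Let dp[i] be the length of the longest such subsequence ending at index i:
i:      1  2  3  4  5  6  7  8  9 10 11
a[i]:   8  5  9  4  7  2 10  1 11  3  6
dp:     1  1  2  1  2  1  3  1  4  2  3
Maximum dp value is 4.

4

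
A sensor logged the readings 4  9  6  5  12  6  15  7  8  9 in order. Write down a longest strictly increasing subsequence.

Patience tails give the LIS length; then backtrack through the dp parents:
4 → extends → [4]
9 → extends → [4, 9]
6 → replaces 9 → [4, 6]
5 → replaces 6 → [4, 5]
12 → extends → [4, 5, 12]
6 → replaces 12 → [4, 5, 6]
15 → extends → [4, 5, 6, 15]
7 → replaces 15 → [4, 5, 6, 7]
8 → extends → [4, 5, 6, 7, 8]
9 → extends → [4, 5, 6, 7, 8, 9]
Length 6; one witness is 4, 5, 6, 7, 8, 9.

4, 5, 6, 7, 8, 9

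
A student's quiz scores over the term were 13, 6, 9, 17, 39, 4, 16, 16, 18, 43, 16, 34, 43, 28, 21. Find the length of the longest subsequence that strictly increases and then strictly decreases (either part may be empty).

8

inc[i] = longest strictly increasing subsequence ending at i; dec[i] = longest strictly decreasing subsequence starting at i:
i:      1  2  3  4  5  6  7  8  9 10 11 12 13 14 15
a[i]:  13  6  9 17 39  4 16 16 18 43 16 34 43 28 21
inc:    1  1  2  3  4  1  3  3  4  5  3  5  6  5  5
dec:    3  2  2  2  4  1  1  1  2  4  1  3  3  2  1
Best peak at i=10 (value 43): inc=5, dec=4, length 5+4−1 = 8.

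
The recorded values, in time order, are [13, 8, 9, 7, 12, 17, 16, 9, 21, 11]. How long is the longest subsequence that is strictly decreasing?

3

Let dp[i] be the longest strictly decreasing subsequence ending at i:
i:      1  2  3  4  5  6  7  8  9 10
a[i]:  13  8  9  7 12 17 16  9 21 11
dp:     1  2  2  3  2  1  2  3  1  3
Maximum is 3.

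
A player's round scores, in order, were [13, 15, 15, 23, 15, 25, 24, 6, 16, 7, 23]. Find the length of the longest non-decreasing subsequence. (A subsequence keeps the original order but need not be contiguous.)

6

Track the smallest tail for each achievable length (allowing ties):
13 → extends → [13]
15 → extends → [13, 15]
15 → extends → [13, 15, 15]
23 → extends → [13, 15, 15, 23]
15 → replaces 23 → [13, 15, 15, 15]
25 → extends → [13, 15, 15, 15, 25]
24 → replaces 25 → [13, 15, 15, 15, 24]
6 → replaces 13 → [6, 15, 15, 15, 24]
16 → replaces 24 → [6, 15, 15, 15, 16]
7 → replaces 15 → [6, 7, 15, 15, 16]
23 → extends → [6, 7, 15, 15, 16, 23]
Six tails, so the longest non-decreasing subsequence has length 6 (e.g. 13, 15, 15, 15, 16, 23).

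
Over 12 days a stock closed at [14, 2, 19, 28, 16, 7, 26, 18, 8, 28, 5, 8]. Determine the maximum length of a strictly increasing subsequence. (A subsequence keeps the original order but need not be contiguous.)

Let dp[i] be the length of the longest such subsequence ending at index i:
i:      1  2  3  4  5  6  7  8  9 10 11 12
a[i]:  14  2 19 28 16  7 26 18  8 28  5  8
dp:     1  1  2  3  2  2  3  3  3  4  2  3
Maximum dp value is 4.

4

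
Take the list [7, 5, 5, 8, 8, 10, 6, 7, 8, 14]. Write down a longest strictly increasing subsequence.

5, 6, 7, 8, 14

Patience tails give the LIS length; then backtrack through the dp parents:
7 → extends → [7]
5 → replaces 7 → [5]
5 → already a tail → [5]
8 → extends → [5, 8]
8 → already a tail → [5, 8]
10 → extends → [5, 8, 10]
6 → replaces 8 → [5, 6, 10]
7 → replaces 10 → [5, 6, 7]
8 → extends → [5, 6, 7, 8]
14 → extends → [5, 6, 7, 8, 14]
Length 5; one witness is 5, 6, 7, 8, 14.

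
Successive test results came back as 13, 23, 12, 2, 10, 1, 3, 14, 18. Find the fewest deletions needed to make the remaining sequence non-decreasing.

5

Fewest deletions = n − (longest non-decreasing subsequence).
Patience tails:
13 → extends → [13]
23 → extends → [13, 23]
12 → replaces 13 → [12, 23]
2 → replaces 12 → [2, 23]
10 → replaces 23 → [2, 10]
1 → replaces 2 → [1, 10]
3 → replaces 10 → [1, 3]
14 → extends → [1, 3, 14]
18 → extends → [1, 3, 14, 18]
Longest non-decreasing subsequence has length 4, so deletions = 9 − 4 = 5.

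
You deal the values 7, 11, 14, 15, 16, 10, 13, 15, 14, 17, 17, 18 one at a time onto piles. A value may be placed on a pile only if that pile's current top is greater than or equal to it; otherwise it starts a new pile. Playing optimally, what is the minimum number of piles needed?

7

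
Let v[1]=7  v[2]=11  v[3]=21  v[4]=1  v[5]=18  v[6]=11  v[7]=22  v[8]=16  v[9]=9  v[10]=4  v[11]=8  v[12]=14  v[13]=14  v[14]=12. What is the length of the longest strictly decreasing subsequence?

5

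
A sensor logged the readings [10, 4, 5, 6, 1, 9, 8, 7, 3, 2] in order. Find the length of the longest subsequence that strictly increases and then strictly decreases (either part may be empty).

inc[i] = longest strictly increasing subsequence ending at i; dec[i] = longest strictly decreasing subsequence starting at i:
i:      1  2  3  4  5  6  7  8  9 10
a[i]:  10  4  5  6  1  9  8  7  3  2
inc:    1  1  2  3  1  4  4  4  2  2
dec:    6  3  3  3  1  5  4  3  2  1
Best peak at i=6 (value 9): inc=4, dec=5, length 4+5−1 = 8.

8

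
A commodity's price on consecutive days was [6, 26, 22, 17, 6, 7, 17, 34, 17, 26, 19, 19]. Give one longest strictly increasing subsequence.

Patience tails give the LIS length; then backtrack through the dp parents:
6 → extends → [6]
26 → extends → [6, 26]
22 → replaces 26 → [6, 22]
17 → replaces 22 → [6, 17]
6 → already a tail → [6, 17]
7 → replaces 17 → [6, 7]
17 → extends → [6, 7, 17]
34 → extends → [6, 7, 17, 34]
17 → already a tail → [6, 7, 17, 34]
26 → replaces 34 → [6, 7, 17, 26]
19 → replaces 26 → [6, 7, 17, 19]
19 → already a tail → [6, 7, 17, 19]
Length 4; one witness is 6, 7, 17, 34.

6, 7, 17, 34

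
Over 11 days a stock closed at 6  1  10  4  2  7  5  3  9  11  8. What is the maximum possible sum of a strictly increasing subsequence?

Let S[i] be the best sum of a strictly increasing subsequence ending at i:
i:      1  2  3  4  5  6  7  8  9 10 11
a[i]:   6  1 10  4  2  7  5  3  9 11  8
S:      6  1 16  5  3 13 10  6 22 33 21
Maximum is 33 (e.g. 6 + 7 + 9 + 11).

33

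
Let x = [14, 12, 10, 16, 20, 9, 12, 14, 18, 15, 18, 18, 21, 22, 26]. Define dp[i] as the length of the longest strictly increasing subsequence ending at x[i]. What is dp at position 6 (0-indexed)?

2

dp[i] = 1 + max{dp[j] : j<i, x[j]<x[i]} (or 1 if no such j):
i:      0  1  2  3  4  5  6  7  8  9 10 11 12 13 14
x[i]:  14 12 10 16 20  9 12 14 18 15 18 18 21 22 26
dp:     1  1  1  2  3  1  2  3  4  4  5  5  6  7  8
At index 6 the value is 2.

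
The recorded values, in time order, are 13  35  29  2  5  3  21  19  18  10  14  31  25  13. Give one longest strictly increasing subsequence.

2, 5, 10, 14, 31

Patience tails give the LIS length; then backtrack through the dp parents:
13 → extends → [13]
35 → extends → [13, 35]
29 → replaces 35 → [13, 29]
2 → replaces 13 → [2, 29]
5 → replaces 29 → [2, 5]
3 → replaces 5 → [2, 3]
21 → extends → [2, 3, 21]
19 → replaces 21 → [2, 3, 19]
18 → replaces 19 → [2, 3, 18]
10 → replaces 18 → [2, 3, 10]
14 → extends → [2, 3, 10, 14]
31 → extends → [2, 3, 10, 14, 31]
25 → replaces 31 → [2, 3, 10, 14, 25]
13 → replaces 14 → [2, 3, 10, 13, 25]
Length 5; one witness is 2, 5, 10, 14, 31.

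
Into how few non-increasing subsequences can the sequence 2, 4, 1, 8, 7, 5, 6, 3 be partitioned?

4

The minimum number of non-increasing subsequences covering a sequence equals the length of its longest strictly increasing subsequence.
LIS length is 4 (e.g. 2, 4, 5, 6), so 4 piles are needed.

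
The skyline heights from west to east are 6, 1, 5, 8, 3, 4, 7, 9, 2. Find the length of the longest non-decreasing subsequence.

5

Let dp[i] be the length of the longest such subsequence ending at index i:
i:     1 2 3 4 5 6 7 8 9
a[i]:  6 1 5 8 3 4 7 9 2
dp:    1 1 2 3 2 3 4 5 2
Maximum dp value is 5.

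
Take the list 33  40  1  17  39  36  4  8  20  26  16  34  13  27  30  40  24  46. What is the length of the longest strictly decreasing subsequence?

6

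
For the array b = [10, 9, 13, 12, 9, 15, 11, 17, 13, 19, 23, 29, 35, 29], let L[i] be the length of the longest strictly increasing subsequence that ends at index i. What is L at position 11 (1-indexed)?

dp[i] = 1 + max{dp[j] : j<i, b[j]<b[i]} (or 1 if no such j):
i:      1  2  3  4  5  6  7  8  9 10 11 12 13 14
b[i]:  10  9 13 12  9 15 11 17 13 19 23 29 35 29
dp:     1  1  2  2  1  3  2  4  3  5  6  7  8  7
At index 11 the value is 6.

6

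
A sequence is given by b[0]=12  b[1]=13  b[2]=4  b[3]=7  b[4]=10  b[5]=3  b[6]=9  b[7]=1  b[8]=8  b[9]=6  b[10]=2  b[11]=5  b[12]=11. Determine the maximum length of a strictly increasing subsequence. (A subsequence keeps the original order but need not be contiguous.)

4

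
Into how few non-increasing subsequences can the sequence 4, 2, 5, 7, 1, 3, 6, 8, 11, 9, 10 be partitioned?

6

Place each on the leftmost legal pile:
4 → new pile 1 (tops now [4])
2 → pile 1 (tops now [2])
5 → new pile 2 (tops now [2, 5])
7 → new pile 3 (tops now [2, 5, 7])
1 → pile 1 (tops now [1, 5, 7])
3 → pile 2 (tops now [1, 3, 7])
6 → pile 3 (tops now [1, 3, 6])
8 → new pile 4 (tops now [1, 3, 6, 8])
11 → new pile 5 (tops now [1, 3, 6, 8, 11])
9 → pile 5 (tops now [1, 3, 6, 8, 9])
10 → new pile 6 (tops now [1, 3, 6, 8, 9, 10])
Six piles.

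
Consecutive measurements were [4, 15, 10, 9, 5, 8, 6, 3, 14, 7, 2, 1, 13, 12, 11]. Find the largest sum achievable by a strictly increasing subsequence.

Let S[i] be the best sum of a strictly increasing subsequence ending at i:
i:      1  2  3  4  5  6  7  8  9 10 11 12 13 14 15
a[i]:   4 15 10  9  5  8  6  3 14  7  2  1 13 12 11
S:      4 19 14 13  9 17 15  3 31 22  2  1 35 34 33
Maximum is 35 (e.g. 4 + 5 + 6 + 7 + 13).

35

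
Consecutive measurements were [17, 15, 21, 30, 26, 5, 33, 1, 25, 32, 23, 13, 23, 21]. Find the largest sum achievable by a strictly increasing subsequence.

Let S[i] be the best sum of a strictly increasing subsequence ending at i:
i:       1   2   3   4   5   6   7   8   9  10  11  12  13  14
a[i]:   17  15  21  30  26   5  33   1  25  32  23  13  23  21
S:      17  15  38  68  64   5 101   1  63 100  61  18  61  39
Maximum is 101 (e.g. 17 + 21 + 30 + 33).

101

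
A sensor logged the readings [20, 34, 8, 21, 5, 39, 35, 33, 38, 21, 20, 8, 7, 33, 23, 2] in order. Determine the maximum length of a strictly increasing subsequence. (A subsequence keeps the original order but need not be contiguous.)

Let dp[i] be the length of the longest such subsequence ending at index i:
i:      1  2  3  4  5  6  7  8  9 10 11 12 13 14 15 16
a[i]:  20 34  8 21  5 39 35 33 38 21 20  8  7 33 23  2
dp:     1  2  1  2  1  3  3  3  4  2  2  2  2  3  3  1
Maximum dp value is 4.

4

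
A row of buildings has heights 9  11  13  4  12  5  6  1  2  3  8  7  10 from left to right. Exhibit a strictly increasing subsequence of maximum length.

Patience tails give the LIS length; then backtrack through the dp parents:
9 → extends → [9]
11 → extends → [9, 11]
13 → extends → [9, 11, 13]
4 → replaces 9 → [4, 11, 13]
12 → replaces 13 → [4, 11, 12]
5 → replaces 11 → [4, 5, 12]
6 → replaces 12 → [4, 5, 6]
1 → replaces 4 → [1, 5, 6]
2 → replaces 5 → [1, 2, 6]
3 → replaces 6 → [1, 2, 3]
8 → extends → [1, 2, 3, 8]
7 → replaces 8 → [1, 2, 3, 7]
10 → extends → [1, 2, 3, 7, 10]
Length 5; one witness is 4, 5, 6, 8, 10.

4, 5, 6, 8, 10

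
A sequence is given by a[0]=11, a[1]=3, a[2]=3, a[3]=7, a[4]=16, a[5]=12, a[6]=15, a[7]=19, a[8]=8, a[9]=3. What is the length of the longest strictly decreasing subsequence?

4

Let dp[i] be the longest strictly decreasing subsequence ending at i:
i:      0  1  2  3  4  5  6  7  8  9
a[i]:  11  3  3  7 16 12 15 19  8  3
dp:     1  2  2  2  1  2  2  1  3  4
Maximum is 4.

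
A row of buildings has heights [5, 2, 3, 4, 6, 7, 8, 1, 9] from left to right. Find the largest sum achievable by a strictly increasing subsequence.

39

Let S[i] be the best sum of a strictly increasing subsequence ending at i:
i:      1  2  3  4  5  6  7  8  9
a[i]:   5  2  3  4  6  7  8  1  9
S:      5  2  5  9 15 22 30  1 39
Maximum is 39 (e.g. 2 + 3 + 4 + 6 + 7 + 8 + 9).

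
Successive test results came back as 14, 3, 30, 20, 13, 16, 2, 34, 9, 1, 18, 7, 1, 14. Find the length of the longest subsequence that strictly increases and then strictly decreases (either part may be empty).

inc[i] = longest strictly increasing subsequence ending at i; dec[i] = longest strictly decreasing subsequence starting at i:
i:      1  2  3  4  5  6  7  8  9 10 11 12 13 14
a[i]:  14  3 30 20 13 16  2 34  9  1 18  7  1 14
inc:    1  1  2  2  2  3  1  4  2  1  4  2  1  3
dec:    5  3  6  5  4  4  2  4  3  1  3  2  1  1
Best peak at i=3 (value 30): inc=2, dec=6, length 2+6−1 = 7.

7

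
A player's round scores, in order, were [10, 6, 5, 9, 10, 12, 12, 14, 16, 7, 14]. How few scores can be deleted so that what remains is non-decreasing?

4

Fewest deletions = n − (longest non-decreasing subsequence).
Patience tails:
10 → extends → [10]
6 → replaces 10 → [6]
5 → replaces 6 → [5]
9 → extends → [5, 9]
10 → extends → [5, 9, 10]
12 → extends → [5, 9, 10, 12]
12 → extends → [5, 9, 10, 12, 12]
14 → extends → [5, 9, 10, 12, 12, 14]
16 → extends → [5, 9, 10, 12, 12, 14, 16]
7 → replaces 9 → [5, 7, 10, 12, 12, 14, 16]
14 → replaces 16 → [5, 7, 10, 12, 12, 14, 14]
Longest non-decreasing subsequence has length 7, so deletions = 11 − 7 = 4.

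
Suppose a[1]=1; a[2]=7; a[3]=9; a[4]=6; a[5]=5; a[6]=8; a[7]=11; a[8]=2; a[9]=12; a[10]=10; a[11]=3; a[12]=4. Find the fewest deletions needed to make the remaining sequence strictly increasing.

7

Fewest deletions = n − (longest strictly increasing subsequence).
i:      1  2  3  4  5  6  7  8  9 10 11 12
a[i]:   1  7  9  6  5  8 11  2 12 10  3  4
dp:     1  2  3  2  2  3  4  2  5  4  3  4
max dp = 5, so deletions = 12 − 5 = 7.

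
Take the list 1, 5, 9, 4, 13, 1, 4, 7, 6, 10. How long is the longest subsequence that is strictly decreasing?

3

Negate each value so 'decreasing' becomes 'increasing', then run patience tails on the negated sequence:
-1 → extends → [-1]
-5 → replaces -1 → [-5]
-9 → replaces -5 → [-9]
-4 → extends → [-9, -4]
-13 → replaces -9 → [-13, -4]
-1 → extends → [-13, -4, -1]
-4 → already a tail → [-13, -4, -1]
-7 → replaces -4 → [-13, -7, -1]
-6 → replaces -1 → [-13, -7, -6]
-10 → replaces -7 → [-13, -10, -6]
Three tails, so the longest strictly decreasing subsequence of the original has length 3.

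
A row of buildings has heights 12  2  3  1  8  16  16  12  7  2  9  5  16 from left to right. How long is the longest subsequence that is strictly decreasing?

4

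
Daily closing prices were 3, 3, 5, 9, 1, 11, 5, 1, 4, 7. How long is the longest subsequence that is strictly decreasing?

3

Negate each value so 'decreasing' becomes 'increasing', then run patience tails on the negated sequence:
-3 → extends → [-3]
-3 → already a tail → [-3]
-5 → replaces -3 → [-5]
-9 → replaces -5 → [-9]
-1 → extends → [-9, -1]
-11 → replaces -9 → [-11, -1]
-5 → replaces -1 → [-11, -5]
-1 → extends → [-11, -5, -1]
-4 → replaces -1 → [-11, -5, -4]
-7 → replaces -5 → [-11, -7, -4]
Three tails, so the longest strictly decreasing subsequence of the original has length 3.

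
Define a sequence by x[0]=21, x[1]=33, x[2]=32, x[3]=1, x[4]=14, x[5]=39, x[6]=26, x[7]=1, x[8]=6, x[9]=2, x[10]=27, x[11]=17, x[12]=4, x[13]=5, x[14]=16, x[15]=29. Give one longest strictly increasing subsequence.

1, 2, 4, 5, 16, 29

Patience tails give the LIS length; then backtrack through the dp parents:
21 → extends → [21]
33 → extends → [21, 33]
32 → replaces 33 → [21, 32]
1 → replaces 21 → [1, 32]
14 → replaces 32 → [1, 14]
39 → extends → [1, 14, 39]
26 → replaces 39 → [1, 14, 26]
1 → already a tail → [1, 14, 26]
6 → replaces 14 → [1, 6, 26]
2 → replaces 6 → [1, 2, 26]
27 → extends → [1, 2, 26, 27]
17 → replaces 26 → [1, 2, 17, 27]
4 → replaces 17 → [1, 2, 4, 27]
5 → replaces 27 → [1, 2, 4, 5]
16 → extends → [1, 2, 4, 5, 16]
29 → extends → [1, 2, 4, 5, 16, 29]
Length 6; one witness is 1, 2, 4, 5, 16, 29.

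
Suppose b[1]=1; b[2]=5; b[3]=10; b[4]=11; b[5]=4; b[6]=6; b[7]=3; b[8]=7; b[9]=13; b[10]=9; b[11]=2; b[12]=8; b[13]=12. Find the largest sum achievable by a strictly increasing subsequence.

Let S[i] be the best sum of a strictly increasing subsequence ending at i:
i:      1  2  3  4  5  6  7  8  9 10 11 12 13
b[i]:   1  5 10 11  4  6  3  7 13  9  2  8 12
S:      1  6 16 27  5 12  4 19 40 28  3 27 40
Maximum is 40 (e.g. 1 + 5 + 10 + 11 + 13).

40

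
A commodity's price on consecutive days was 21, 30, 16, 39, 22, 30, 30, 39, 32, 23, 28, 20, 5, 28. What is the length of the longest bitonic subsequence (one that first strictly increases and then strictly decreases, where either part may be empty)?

8

inc[i] = longest strictly increasing subsequence ending at i; dec[i] = longest strictly decreasing subsequence starting at i:
i:      1  2  3  4  5  6  7  8  9 10 11 12 13 14
a[i]:  21 30 16 39 22 30 30 39 32 23 28 20  5 28
inc:    1  2  1  3  2  3  3  4  4  3  4  2  1  4
dec:    3  4  2  5  3  4  4  5  4  3  3  2  1  1
Best peak at i=8 (value 39): inc=4, dec=5, length 4+5−1 = 8.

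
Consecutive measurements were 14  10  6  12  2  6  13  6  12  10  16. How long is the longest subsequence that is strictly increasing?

4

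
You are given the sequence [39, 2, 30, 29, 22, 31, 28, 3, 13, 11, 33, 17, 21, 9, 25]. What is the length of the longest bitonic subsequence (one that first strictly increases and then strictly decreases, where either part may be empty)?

7

inc[i] = longest strictly increasing subsequence ending at i; dec[i] = longest strictly decreasing subsequence starting at i:
i:      1  2  3  4  5  6  7  8  9 10 11 12 13 14 15
a[i]:  39  2 30 29 22 31 28  3 13 11 33 17 21  9 25
inc:    1  1  2  2  2  3  3  2  3  3  4  4  5  3  6
dec:    7  1  6  5  4  5  4  1  3  2  3  2  2  1  1
Best peak at i=1 (value 39): inc=1, dec=7, length 1+7−1 = 7.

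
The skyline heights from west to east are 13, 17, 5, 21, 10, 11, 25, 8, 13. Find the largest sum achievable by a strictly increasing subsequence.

76

Let S[i] be the best sum of a strictly increasing subsequence ending at i:
i:      1  2  3  4  5  6  7  8  9
a[i]:  13 17  5 21 10 11 25  8 13
S:     13 30  5 51 15 26 76 13 39
Maximum is 76 (e.g. 13 + 17 + 21 + 25).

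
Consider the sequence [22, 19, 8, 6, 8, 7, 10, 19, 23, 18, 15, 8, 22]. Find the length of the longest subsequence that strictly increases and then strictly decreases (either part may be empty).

inc[i] = longest strictly increasing subsequence ending at i; dec[i] = longest strictly decreasing subsequence starting at i:
i:      1  2  3  4  5  6  7  8  9 10 11 12 13
a[i]:  22 19  8  6  8  7 10 19 23 18 15  8 22
inc:    1  1  1  1  2  2  3  4  5  4  4  3  5
dec:    5  4  2  1  2  1  2  4  4  3  2  1  1
Best peak at i=9 (value 23): inc=5, dec=4, length 5+4−1 = 8.

8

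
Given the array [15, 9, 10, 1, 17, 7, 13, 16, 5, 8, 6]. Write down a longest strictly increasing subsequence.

Patience tails give the LIS length; then backtrack through the dp parents:
15 → extends → [15]
9 → replaces 15 → [9]
10 → extends → [9, 10]
1 → replaces 9 → [1, 10]
17 → extends → [1, 10, 17]
7 → replaces 10 → [1, 7, 17]
13 → replaces 17 → [1, 7, 13]
16 → extends → [1, 7, 13, 16]
5 → replaces 7 → [1, 5, 13, 16]
8 → replaces 13 → [1, 5, 8, 16]
6 → replaces 8 → [1, 5, 6, 16]
Length 4; one witness is 9, 10, 13, 16.

9, 10, 13, 16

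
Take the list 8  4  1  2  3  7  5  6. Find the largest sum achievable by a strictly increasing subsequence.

17

Let S[i] be the best sum of a strictly increasing subsequence ending at i:
i:      1  2  3  4  5  6  7  8
a[i]:   8  4  1  2  3  7  5  6
S:      8  4  1  3  6 13 11 17
Maximum is 17 (e.g. 1 + 2 + 3 + 5 + 6).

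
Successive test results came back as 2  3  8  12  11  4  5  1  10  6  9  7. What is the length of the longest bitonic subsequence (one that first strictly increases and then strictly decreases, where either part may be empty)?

inc[i] = longest strictly increasing subsequence ending at i; dec[i] = longest strictly decreasing subsequence starting at i:
i:      1  2  3  4  5  6  7  8  9 10 11 12
a[i]:   2  3  8 12 11  4  5  1 10  6  9  7
inc:    1  2  3  4  4  3  4  1  5  5  6  6
dec:    2  2  3  5  4  2  2  1  3  1  2  1
Best peak at i=4 (value 12): inc=4, dec=5, length 4+5−1 = 8.

8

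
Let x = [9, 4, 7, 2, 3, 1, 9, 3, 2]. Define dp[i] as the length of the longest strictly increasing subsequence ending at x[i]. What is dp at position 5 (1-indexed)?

2

dp[i] = 1 + max{dp[j] : j<i, x[j]<x[i]} (or 1 if no such j):
i:     1 2 3 4 5 6 7 8 9
x[i]:  9 4 7 2 3 1 9 3 2
dp:    1 1 2 1 2 1 3 2 2
At index 5 the value is 2.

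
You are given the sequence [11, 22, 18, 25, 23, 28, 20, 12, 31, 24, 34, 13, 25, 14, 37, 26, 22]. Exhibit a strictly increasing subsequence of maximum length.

11, 22, 25, 28, 31, 34, 37

Patience tails give the LIS length; then backtrack through the dp parents:
11 → extends → [11]
22 → extends → [11, 22]
18 → replaces 22 → [11, 18]
25 → extends → [11, 18, 25]
23 → replaces 25 → [11, 18, 23]
28 → extends → [11, 18, 23, 28]
20 → replaces 23 → [11, 18, 20, 28]
12 → replaces 18 → [11, 12, 20, 28]
31 → extends → [11, 12, 20, 28, 31]
24 → replaces 28 → [11, 12, 20, 24, 31]
34 → extends → [11, 12, 20, 24, 31, 34]
13 → replaces 20 → [11, 12, 13, 24, 31, 34]
25 → replaces 31 → [11, 12, 13, 24, 25, 34]
14 → replaces 24 → [11, 12, 13, 14, 25, 34]
37 → extends → [11, 12, 13, 14, 25, 34, 37]
26 → replaces 34 → [11, 12, 13, 14, 25, 26, 37]
22 → replaces 25 → [11, 12, 13, 14, 22, 26, 37]
Length 7; one witness is 11, 22, 25, 28, 31, 34, 37.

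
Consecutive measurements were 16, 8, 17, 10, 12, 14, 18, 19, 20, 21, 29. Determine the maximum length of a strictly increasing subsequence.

9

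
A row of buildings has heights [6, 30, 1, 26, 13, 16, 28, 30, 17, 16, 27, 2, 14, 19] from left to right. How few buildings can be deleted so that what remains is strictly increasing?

Fewest deletions = n − (longest strictly increasing subsequence).
Patience tails:
6 → extends → [6]
30 → extends → [6, 30]
1 → replaces 6 → [1, 30]
26 → replaces 30 → [1, 26]
13 → replaces 26 → [1, 13]
16 → extends → [1, 13, 16]
28 → extends → [1, 13, 16, 28]
30 → extends → [1, 13, 16, 28, 30]
17 → replaces 28 → [1, 13, 16, 17, 30]
16 → already a tail → [1, 13, 16, 17, 30]
27 → replaces 30 → [1, 13, 16, 17, 27]
2 → replaces 13 → [1, 2, 16, 17, 27]
14 → replaces 16 → [1, 2, 14, 17, 27]
19 → replaces 27 → [1, 2, 14, 17, 19]
Longest strictly increasing subsequence has length 5, so deletions = 14 − 5 = 9.

9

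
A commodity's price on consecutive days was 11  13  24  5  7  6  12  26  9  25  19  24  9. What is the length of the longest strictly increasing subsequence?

Let dp[i] be the length of the longest such subsequence ending at index i:
i:      1  2  3  4  5  6  7  8  9 10 11 12 13
a[i]:  11 13 24  5  7  6 12 26  9 25 19 24  9
dp:     1  2  3  1  2  2  3  4  3  4  4  5  3
Maximum dp value is 5.

5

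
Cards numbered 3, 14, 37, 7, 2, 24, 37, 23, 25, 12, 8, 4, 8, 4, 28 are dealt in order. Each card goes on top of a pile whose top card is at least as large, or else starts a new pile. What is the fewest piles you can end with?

5

Place each on the leftmost legal pile:
3 → new pile 1 (tops now [3])
14 → new pile 2 (tops now [3, 14])
37 → new pile 3 (tops now [3, 14, 37])
7 → pile 2 (tops now [3, 7, 37])
2 → pile 1 (tops now [2, 7, 37])
24 → pile 3 (tops now [2, 7, 24])
37 → new pile 4 (tops now [2, 7, 24, 37])
23 → pile 3 (tops now [2, 7, 23, 37])
25 → pile 4 (tops now [2, 7, 23, 25])
12 → pile 3 (tops now [2, 7, 12, 25])
8 → pile 3 (tops now [2, 7, 8, 25])
4 → pile 2 (tops now [2, 4, 8, 25])
8 → pile 3 (tops now [2, 4, 8, 25])
4 → pile 2 (tops now [2, 4, 8, 25])
28 → new pile 5 (tops now [2, 4, 8, 25, 28])
Five piles.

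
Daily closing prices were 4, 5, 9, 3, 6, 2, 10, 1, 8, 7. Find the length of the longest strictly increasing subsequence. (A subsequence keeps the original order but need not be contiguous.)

4

Track the smallest tail for each achievable length (strict):
4 → extends → [4]
5 → extends → [4, 5]
9 → extends → [4, 5, 9]
3 → replaces 4 → [3, 5, 9]
6 → replaces 9 → [3, 5, 6]
2 → replaces 3 → [2, 5, 6]
10 → extends → [2, 5, 6, 10]
1 → replaces 2 → [1, 5, 6, 10]
8 → replaces 10 → [1, 5, 6, 8]
7 → replaces 8 → [1, 5, 6, 7]
Four tails, so the longest strictly increasing subsequence has length 4 (e.g. 4, 5, 9, 10).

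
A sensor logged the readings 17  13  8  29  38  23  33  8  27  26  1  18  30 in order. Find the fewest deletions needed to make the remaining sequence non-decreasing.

Fewest deletions = n − (longest non-decreasing subsequence).
Patience tails:
17 → extends → [17]
13 → replaces 17 → [13]
8 → replaces 13 → [8]
29 → extends → [8, 29]
38 → extends → [8, 29, 38]
23 → replaces 29 → [8, 23, 38]
33 → replaces 38 → [8, 23, 33]
8 → replaces 23 → [8, 8, 33]
27 → replaces 33 → [8, 8, 27]
26 → replaces 27 → [8, 8, 26]
1 → replaces 8 → [1, 8, 26]
18 → replaces 26 → [1, 8, 18]
30 → extends → [1, 8, 18, 30]
Longest non-decreasing subsequence has length 4, so deletions = 13 − 4 = 9.

9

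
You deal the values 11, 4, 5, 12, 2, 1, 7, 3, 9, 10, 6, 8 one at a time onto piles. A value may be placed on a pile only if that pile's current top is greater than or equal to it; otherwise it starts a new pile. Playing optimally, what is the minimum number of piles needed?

5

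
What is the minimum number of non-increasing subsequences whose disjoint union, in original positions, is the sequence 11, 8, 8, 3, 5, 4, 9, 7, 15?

4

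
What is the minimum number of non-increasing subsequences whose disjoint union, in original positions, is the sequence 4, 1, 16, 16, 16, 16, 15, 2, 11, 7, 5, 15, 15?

4

Place each on the leftmost legal pile:
4 → new pile 1 (tops now [4])
1 → pile 1 (tops now [1])
16 → new pile 2 (tops now [1, 16])
16 → pile 2 (tops now [1, 16])
16 → pile 2 (tops now [1, 16])
16 → pile 2 (tops now [1, 16])
15 → pile 2 (tops now [1, 15])
2 → pile 2 (tops now [1, 2])
11 → new pile 3 (tops now [1, 2, 11])
7 → pile 3 (tops now [1, 2, 7])
5 → pile 3 (tops now [1, 2, 5])
15 → new pile 4 (tops now [1, 2, 5, 15])
15 → pile 4 (tops now [1, 2, 5, 15])
Four piles.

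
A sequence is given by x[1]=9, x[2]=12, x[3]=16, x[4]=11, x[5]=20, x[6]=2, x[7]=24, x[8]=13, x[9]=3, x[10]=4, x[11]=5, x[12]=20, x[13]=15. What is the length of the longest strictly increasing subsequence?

5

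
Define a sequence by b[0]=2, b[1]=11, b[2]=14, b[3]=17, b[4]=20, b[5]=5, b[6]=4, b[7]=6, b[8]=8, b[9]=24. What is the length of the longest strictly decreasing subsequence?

Negate each value so 'decreasing' becomes 'increasing', then run patience tails on the negated sequence:
-2 → extends → [-2]
-11 → replaces -2 → [-11]
-14 → replaces -11 → [-14]
-17 → replaces -14 → [-17]
-20 → replaces -17 → [-20]
-5 → extends → [-20, -5]
-4 → extends → [-20, -5, -4]
-6 → replaces -5 → [-20, -6, -4]
-8 → replaces -6 → [-20, -8, -4]
-24 → replaces -20 → [-24, -8, -4]
Three tails, so the longest strictly decreasing subsequence of the original has length 3.

3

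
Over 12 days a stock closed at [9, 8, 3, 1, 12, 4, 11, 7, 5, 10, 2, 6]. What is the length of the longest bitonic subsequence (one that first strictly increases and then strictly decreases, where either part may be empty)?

inc[i] = longest strictly increasing subsequence ending at i; dec[i] = longest strictly decreasing subsequence starting at i:
i:      1  2  3  4  5  6  7  8  9 10 11 12
a[i]:   9  8  3  1 12  4 11  7  5 10  2  6
inc:    1  1  1  1  2  2  3  3  3  4  2  4
dec:    5  4  2  1  5  2  4  3  2  2  1  1
Best peak at i=5 (value 12): inc=2, dec=5, length 2+5−1 = 6.

6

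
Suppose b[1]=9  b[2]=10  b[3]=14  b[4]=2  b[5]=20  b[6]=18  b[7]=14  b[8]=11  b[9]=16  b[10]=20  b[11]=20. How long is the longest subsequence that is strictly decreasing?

Let dp[i] be the longest strictly decreasing subsequence ending at i:
i:      1  2  3  4  5  6  7  8  9 10 11
b[i]:   9 10 14  2 20 18 14 11 16 20 20
dp:     1  1  1  2  1  2  3  4  3  1  1
Maximum is 4.

4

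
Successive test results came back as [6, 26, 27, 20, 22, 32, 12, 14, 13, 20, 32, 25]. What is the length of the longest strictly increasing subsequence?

5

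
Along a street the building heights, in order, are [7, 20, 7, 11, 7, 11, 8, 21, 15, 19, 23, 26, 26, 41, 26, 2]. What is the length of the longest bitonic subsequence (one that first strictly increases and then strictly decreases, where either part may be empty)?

9

inc[i] = longest strictly increasing subsequence ending at i; dec[i] = longest strictly decreasing subsequence starting at i:
i:      1  2  3  4  5  6  7  8  9 10 11 12 13 14 15 16
a[i]:   7 20  7 11  7 11  8 21 15 19 23 26 26 41 26  2
inc:    1  2  1  2  1  2  2  3  3  4  5  6  6  7  6  1
dec:    2  4  2  3  2  3  2  3  2  2  2  2  2  3  2  1
Best peak at i=14 (value 41): inc=7, dec=3, length 7+3−1 = 9.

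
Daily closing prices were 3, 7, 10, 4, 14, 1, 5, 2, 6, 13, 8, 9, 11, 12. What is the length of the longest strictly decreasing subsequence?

Let dp[i] be the longest strictly decreasing subsequence ending at i:
i:      1  2  3  4  5  6  7  8  9 10 11 12 13 14
a[i]:   3  7 10  4 14  1  5  2  6 13  8  9 11 12
dp:     1  1  1  2  1  3  2  3  2  2  3  3  3  3
Maximum is 3.

3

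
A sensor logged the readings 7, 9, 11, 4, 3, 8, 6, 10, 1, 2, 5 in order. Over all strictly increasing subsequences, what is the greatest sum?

Let S[i] be the best sum of a strictly increasing subsequence ending at i:
i:      1  2  3  4  5  6  7  8  9 10 11
a[i]:   7  9 11  4  3  8  6 10  1  2  5
S:      7 16 27  4  3 15 10 26  1  3  9
Maximum is 27 (e.g. 7 + 9 + 11).

27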